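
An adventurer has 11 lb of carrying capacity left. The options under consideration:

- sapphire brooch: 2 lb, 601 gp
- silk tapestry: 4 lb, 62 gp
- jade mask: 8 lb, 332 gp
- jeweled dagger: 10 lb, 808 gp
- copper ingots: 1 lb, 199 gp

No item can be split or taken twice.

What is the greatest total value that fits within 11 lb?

1132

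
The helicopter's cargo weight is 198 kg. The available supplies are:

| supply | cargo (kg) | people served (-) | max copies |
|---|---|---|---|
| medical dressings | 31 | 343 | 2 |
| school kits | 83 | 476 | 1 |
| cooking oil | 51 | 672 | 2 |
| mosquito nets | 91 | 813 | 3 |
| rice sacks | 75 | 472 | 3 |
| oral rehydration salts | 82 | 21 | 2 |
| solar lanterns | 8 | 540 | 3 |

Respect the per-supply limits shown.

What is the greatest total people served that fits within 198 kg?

Density check — solar lanterns 67.50, cooking oil 13.18, medical dressings 11.06, mosquito nets 8.93 are the best per kg.
Best packing: 2×medical dressings + 2×cooking oil + 3×solar lanterns — 188 kg, 3650 total.
The spare 10 kg is too small for any remaining supply, and no exchange beats 3650.

3650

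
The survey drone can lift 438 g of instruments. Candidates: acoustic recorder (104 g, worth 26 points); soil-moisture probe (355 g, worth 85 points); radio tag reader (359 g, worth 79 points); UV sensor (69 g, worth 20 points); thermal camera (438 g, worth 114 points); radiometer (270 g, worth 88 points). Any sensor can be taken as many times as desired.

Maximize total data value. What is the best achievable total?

The ratio ordering already packs tightly: 2×UV sensor + radiometer, 408 g, 128.
Every other selection either busts 438 g or fails to beat 128.

128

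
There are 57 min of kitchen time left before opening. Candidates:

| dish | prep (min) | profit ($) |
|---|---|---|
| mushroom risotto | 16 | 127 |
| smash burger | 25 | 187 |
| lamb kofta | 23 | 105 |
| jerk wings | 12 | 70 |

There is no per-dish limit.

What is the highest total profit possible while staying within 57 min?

Filling by ratio: 3×mushroom risotto for 381, with 9 min left unused.
Dropping mushroom risotto frees 16 min; slotting in smash burger (25 min) lifts the total to 441 at 57 min.
Every other selection either busts 57 min or fails to beat 441.

441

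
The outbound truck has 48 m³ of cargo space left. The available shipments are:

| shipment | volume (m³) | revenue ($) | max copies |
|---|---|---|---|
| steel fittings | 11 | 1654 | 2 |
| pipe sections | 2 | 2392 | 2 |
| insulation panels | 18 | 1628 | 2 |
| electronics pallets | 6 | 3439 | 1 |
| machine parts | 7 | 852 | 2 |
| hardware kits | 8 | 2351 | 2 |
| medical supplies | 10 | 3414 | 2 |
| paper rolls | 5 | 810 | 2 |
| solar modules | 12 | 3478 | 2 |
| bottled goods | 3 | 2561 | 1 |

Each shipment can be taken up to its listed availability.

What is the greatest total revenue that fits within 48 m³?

21154

The ratio heuristic lands on 2×pipe sections + electronics pallets + hardware kits + 2×medical supplies + paper rolls + bottled goods (20773) but leaves 2 m³ idle.
Replace hardware kits and medical supplies and paper rolls with 2×solar modules: the trade gains 381 net, giving 21154 at 47 m³.
That's the maximum — no swap from here does better than 21154.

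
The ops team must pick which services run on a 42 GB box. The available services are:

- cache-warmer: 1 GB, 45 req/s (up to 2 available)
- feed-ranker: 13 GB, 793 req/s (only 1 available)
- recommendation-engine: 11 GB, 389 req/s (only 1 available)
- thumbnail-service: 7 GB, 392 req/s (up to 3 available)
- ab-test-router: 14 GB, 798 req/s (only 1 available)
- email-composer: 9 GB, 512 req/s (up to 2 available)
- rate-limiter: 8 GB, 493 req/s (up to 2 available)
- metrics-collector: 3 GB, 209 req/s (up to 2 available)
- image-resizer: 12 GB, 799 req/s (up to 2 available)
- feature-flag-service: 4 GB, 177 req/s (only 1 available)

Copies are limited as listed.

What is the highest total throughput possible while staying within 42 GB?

Filling by ratio: 2×cache-warmer + rate-limiter + 2×metrics-collector + 2×image-resizer for 2599, with 2 GB left unused.
Dropping 2×cache-warmer and metrics-collector frees 5 GB; slotting in thumbnail-service (7 GB) lifts the total to 2692 at 42 GB.

2692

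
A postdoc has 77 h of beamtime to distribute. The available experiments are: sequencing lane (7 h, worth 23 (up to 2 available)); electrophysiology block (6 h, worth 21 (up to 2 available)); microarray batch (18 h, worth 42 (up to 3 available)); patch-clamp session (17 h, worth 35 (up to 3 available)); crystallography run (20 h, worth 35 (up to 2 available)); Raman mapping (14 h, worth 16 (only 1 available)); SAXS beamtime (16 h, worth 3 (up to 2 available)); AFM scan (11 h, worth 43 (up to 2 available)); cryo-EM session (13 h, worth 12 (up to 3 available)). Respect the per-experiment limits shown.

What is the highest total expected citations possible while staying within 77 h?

Ranking by ratio (expected citations/h): AFM scan 3.91, electrophysiology block 3.50, sequencing lane 3.29.
A density-first pass picks 2×sequencing lane + 2×electrophysiology block + microarray batch + 2×AFM scan — 216 at 66 h.
Replace sequencing lane with microarray batch: the trade gains 19 net, giving 235 at 77 h.
Nothing else within 77 h beats 235.

235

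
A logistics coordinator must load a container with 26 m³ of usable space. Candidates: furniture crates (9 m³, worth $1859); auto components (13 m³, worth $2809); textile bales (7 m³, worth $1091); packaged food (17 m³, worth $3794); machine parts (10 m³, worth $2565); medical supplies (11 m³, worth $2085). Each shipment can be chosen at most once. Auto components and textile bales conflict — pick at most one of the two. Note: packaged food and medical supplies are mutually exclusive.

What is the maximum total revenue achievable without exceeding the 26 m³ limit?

Taking the top-ratio shipments first gives auto components + machine parts for 5374 (23 m³).
Dropping auto components and machine parts frees 23 m³; slotting in furniture crates + packaged food (26 m³) lifts the total to 5653 at 26 m³.
Nothing else feasible within 26 m³ beats 5653.

5653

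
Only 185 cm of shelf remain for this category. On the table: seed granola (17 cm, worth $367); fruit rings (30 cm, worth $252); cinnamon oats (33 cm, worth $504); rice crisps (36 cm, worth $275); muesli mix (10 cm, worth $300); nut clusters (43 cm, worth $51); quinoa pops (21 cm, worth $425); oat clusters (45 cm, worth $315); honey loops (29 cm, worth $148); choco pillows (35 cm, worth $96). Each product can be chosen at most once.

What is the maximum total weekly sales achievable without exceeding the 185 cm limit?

Ranking by ratio (weekly sales/cm): muesli mix 30.00, seed granola 21.59, quinoa pops 20.24.
Taking the top-ratio products first gives seed granola + fruit rings + cinnamon oats + rice crisps + muesli mix + quinoa pops + honey loops for 2271 (176 cm).
Replace rice crisps with oat clusters: the trade gains 40 net, giving 2311 at 185 cm.

2311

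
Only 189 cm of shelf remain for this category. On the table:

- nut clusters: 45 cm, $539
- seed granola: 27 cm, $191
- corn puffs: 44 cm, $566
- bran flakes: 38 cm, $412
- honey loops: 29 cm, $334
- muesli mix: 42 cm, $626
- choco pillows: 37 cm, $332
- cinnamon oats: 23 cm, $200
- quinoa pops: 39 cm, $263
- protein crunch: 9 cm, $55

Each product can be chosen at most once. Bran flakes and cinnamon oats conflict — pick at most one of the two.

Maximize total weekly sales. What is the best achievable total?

By weekly sales per cm: muesli mix 14.90, corn puffs 12.86, nut clusters 11.98 lead.
Taking nut clusters + corn puffs + honey loops + muesli mix + cinnamon oats: 183 cm used, 2265 in weekly sales.
Next best is nut clusters + seed granola + corn puffs + honey loops + muesli mix at 2256 (187 cm) — short by 9.

2265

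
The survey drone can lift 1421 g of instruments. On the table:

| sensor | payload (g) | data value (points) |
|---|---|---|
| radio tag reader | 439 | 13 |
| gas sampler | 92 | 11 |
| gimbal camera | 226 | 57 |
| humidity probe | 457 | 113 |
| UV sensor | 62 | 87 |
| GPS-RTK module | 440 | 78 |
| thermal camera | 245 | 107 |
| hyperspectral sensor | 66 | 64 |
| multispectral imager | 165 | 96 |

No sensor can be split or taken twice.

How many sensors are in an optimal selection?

Optimal total is 535.
For example gas sampler + gimbal camera + humidity probe + UV sensor + thermal camera + hyperspectral sensor + multispectral imager achieves it, using 1313 g.
Every optimal selection uses 7 sensors.

7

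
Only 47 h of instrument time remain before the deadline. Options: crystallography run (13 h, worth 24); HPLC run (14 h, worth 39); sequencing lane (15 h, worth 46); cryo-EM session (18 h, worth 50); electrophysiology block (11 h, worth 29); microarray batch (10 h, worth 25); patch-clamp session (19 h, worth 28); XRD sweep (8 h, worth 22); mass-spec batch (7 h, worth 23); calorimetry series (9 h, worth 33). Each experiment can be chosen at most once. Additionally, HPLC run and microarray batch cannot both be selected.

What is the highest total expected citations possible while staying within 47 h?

141

By expected citations per h: calorimetry series 3.67, mass-spec batch 3.29, sequencing lane 3.07 lead.
Best packing: HPLC run + sequencing lane + mass-spec batch + calorimetry series — 45 h, 141 total.
Next best is HPLC run + sequencing lane + XRD sweep + calorimetry series at 140 (46 h) — short by 1.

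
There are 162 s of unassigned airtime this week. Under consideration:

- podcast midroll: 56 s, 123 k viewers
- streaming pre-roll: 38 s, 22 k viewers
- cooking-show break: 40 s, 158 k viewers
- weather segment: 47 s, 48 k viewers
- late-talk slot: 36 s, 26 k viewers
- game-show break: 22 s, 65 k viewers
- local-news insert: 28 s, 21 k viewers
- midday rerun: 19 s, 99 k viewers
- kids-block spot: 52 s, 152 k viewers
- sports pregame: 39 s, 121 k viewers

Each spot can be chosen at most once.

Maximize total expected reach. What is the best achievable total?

Taking the top-ratio spots first gives cooking-show break + game-show break + local-news insert + midday rerun + sports pregame for 464 (148 s).
Replace game-show break and local-news insert with kids-block spot: the trade gains 66 net, giving 530 at 150 s.
No other feasible combination exceeds 530.

530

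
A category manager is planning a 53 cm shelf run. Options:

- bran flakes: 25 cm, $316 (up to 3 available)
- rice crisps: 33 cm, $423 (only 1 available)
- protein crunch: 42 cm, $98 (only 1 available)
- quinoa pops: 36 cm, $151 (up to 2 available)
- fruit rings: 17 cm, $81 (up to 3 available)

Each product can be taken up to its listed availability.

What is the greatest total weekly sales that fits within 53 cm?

Ranking by ratio (weekly sales/cm): rice crisps 12.82, bran flakes 12.64, fruit rings 4.76, quinoa pops 4.19.
The ratio heuristic lands on rice crisps + fruit rings (504) but leaves 3 cm idle.
Replace rice crisps and fruit rings with 2×bran flakes: the trade gains 128 net, giving 632 at 50 cm.
That's the maximum — no swap from here does better than 632.

632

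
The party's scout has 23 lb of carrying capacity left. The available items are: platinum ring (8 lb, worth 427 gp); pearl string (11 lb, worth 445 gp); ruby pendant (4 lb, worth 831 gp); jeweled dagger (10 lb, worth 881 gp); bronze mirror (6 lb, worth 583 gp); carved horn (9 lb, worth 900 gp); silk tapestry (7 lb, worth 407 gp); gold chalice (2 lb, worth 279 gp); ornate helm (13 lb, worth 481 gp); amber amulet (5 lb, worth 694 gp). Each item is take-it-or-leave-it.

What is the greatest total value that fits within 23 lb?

2704

The ratio ordering already packs tightly: ruby pendant + carved horn + gold chalice + amber amulet, 20 lb, 2704.
An exhaustive check of the 1024 subsets confirms 2704.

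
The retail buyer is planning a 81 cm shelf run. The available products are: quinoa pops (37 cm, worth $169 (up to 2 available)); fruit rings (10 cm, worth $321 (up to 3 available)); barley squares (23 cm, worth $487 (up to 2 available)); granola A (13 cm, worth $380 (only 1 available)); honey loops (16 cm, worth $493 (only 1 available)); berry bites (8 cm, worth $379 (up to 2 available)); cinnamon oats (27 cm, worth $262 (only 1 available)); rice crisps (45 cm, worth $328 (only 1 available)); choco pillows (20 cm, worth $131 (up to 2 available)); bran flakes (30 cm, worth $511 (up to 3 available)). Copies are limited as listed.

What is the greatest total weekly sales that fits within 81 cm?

2594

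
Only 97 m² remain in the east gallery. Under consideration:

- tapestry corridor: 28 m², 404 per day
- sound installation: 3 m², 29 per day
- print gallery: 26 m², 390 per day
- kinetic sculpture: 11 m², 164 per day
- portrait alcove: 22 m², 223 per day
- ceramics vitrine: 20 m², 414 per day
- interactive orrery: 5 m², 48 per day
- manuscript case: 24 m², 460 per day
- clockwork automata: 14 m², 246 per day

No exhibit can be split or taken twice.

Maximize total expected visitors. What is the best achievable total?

1688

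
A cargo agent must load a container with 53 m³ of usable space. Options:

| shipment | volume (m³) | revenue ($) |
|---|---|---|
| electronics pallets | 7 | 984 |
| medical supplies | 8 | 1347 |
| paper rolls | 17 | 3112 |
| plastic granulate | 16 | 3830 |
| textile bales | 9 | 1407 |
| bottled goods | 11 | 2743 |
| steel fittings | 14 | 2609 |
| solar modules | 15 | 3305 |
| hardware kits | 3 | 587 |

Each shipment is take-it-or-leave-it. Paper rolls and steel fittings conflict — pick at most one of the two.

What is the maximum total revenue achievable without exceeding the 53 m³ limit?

Best packing: medical supplies + plastic granulate + bottled goods + solar modules + hardware kits — 53 m³, 11812 total.

11812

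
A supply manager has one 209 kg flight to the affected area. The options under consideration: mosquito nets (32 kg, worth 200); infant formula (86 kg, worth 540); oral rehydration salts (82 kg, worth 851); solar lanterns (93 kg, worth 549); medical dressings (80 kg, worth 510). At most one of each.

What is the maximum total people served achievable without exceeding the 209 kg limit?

1600

Ranking by ratio (people served/kg): oral rehydration salts 10.38, medical dressings 6.38, infant formula 6.28.
A density-first pass picks mosquito nets + oral rehydration salts + medical dressings — 1561 at 194 kg.
Dropping medical dressings frees 80 kg; slotting in solar lanterns (93 kg) lifts the total to 1600 at 207 kg.
The spare 2 kg is too small for any remaining supply, and no exchange beats 1600.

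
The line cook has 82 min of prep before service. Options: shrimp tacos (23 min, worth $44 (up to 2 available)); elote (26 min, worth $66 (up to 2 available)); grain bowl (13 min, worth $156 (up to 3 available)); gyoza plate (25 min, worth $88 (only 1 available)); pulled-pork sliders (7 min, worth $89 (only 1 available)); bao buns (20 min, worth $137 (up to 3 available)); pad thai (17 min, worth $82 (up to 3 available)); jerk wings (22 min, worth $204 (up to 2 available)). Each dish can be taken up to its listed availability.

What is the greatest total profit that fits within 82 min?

Greedy by ratio would take 3×grain bowl + pulled-pork sliders + jerk wings: 68 min used, total 761.
Replace grain bowl with jerk wings: the trade gains 48 net, giving 809 at 77 min.
Nothing else within 82 min beats 809.

809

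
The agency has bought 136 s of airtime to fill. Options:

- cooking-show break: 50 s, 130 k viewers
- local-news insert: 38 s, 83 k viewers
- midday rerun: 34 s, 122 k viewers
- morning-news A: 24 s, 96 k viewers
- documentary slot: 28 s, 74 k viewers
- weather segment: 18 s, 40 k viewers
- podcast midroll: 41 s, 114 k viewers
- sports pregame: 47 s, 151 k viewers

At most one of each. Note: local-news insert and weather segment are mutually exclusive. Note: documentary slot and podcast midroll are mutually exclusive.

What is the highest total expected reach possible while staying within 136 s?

Midday rerun + morning-news A + documentary slot + sports pregame uses 133 of the 136 s and totals 443.
The closest alternative, cooking-show break + midday rerun + morning-news A + documentary slot, reaches only 422.

443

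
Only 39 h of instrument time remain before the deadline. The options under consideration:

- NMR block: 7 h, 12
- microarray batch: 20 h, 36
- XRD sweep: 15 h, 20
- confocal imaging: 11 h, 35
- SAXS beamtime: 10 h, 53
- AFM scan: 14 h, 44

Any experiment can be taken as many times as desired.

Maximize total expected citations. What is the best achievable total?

171

Best packing: NMR block + 3×SAXS beamtime — 37 h, 171 total.
No other feasible combination exceeds 171.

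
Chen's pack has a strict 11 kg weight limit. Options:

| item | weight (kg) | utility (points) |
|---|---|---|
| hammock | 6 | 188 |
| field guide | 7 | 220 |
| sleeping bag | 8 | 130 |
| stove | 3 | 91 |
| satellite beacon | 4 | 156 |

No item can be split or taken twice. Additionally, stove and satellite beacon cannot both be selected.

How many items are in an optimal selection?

2

Optimal total is 376.
For example field guide + satellite beacon achieves it, using 11 kg.
Any selection reaching 376 contains exactly 2 items.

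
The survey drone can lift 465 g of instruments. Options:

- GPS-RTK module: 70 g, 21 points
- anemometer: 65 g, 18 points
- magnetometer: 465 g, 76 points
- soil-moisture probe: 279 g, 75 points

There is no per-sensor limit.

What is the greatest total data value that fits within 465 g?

132

Density check — GPS-RTK module 0.30, anemometer 0.28, soil-moisture probe 0.27, magnetometer 0.16 are the best per g.
Greedy by ratio would take 6×GPS-RTK module: 420 g used, total 126.
Replace 4×GPS-RTK module with 5×anemometer: the trade gains 6 net, giving 132 at 465 g.
Nothing else within 465 g beats 132.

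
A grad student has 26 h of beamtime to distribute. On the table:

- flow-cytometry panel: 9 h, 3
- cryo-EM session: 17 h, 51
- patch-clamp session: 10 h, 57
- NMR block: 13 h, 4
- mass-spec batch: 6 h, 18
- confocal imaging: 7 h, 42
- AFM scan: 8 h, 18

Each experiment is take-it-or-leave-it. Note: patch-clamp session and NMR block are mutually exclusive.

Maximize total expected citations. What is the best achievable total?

Taking patch-clamp session + mass-spec batch + confocal imaging: 23 h used, 117 in expected citations.
Nothing else feasible within 26 h beats 117.

117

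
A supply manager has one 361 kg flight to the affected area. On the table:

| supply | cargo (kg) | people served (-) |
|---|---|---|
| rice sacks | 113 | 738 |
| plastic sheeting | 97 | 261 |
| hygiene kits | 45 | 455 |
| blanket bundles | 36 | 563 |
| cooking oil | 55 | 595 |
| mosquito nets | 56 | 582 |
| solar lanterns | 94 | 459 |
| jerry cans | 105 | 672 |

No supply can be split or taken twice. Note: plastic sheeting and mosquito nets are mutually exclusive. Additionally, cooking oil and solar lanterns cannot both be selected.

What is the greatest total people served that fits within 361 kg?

Density check — blanket bundles 15.64, cooking oil 10.82, mosquito nets 10.39, hygiene kits 10.11 are the best per kg.
Greedy by ratio would take rice sacks + hygiene kits + blanket bundles + cooking oil + mosquito nets: 305 kg used, total 2933.
The 56 kg tied up in mosquito nets is better spent on jerry cans — total rises to 3023 (354 kg).

3023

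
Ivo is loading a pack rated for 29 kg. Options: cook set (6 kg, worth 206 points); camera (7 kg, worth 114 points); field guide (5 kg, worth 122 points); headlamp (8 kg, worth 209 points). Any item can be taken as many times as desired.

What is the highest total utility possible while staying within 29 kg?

946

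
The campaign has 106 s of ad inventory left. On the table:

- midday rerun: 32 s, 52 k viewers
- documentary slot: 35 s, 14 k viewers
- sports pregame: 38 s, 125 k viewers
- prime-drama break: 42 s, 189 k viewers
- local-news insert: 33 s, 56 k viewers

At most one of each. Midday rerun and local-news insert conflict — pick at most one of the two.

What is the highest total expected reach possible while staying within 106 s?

314

Best packing: sports pregame + prime-drama break — 80 s, 314 total.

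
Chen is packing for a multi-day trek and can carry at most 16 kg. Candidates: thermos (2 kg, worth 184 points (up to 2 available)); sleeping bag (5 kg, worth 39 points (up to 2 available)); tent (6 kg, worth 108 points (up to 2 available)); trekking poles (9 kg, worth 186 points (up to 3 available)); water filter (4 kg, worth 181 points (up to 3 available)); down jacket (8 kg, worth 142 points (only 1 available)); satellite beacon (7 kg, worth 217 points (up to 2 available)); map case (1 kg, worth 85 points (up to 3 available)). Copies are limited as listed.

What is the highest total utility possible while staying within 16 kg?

By utility per kg: thermos 92.00, map case 85.00, water filter 45.25, satellite beacon 31.00 lead.
2×thermos + 2×water filter + 3×map case uses 15 of the 16 kg and totals 985.

985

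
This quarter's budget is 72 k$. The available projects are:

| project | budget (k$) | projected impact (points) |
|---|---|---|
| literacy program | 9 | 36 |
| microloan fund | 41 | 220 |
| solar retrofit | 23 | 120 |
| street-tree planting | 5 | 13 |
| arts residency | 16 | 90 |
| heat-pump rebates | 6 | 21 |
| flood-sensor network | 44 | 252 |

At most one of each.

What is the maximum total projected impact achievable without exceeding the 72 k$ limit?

385

By projected impact per k$: flood-sensor network 5.73, arts residency 5.62, microloan fund 5.37, solar retrofit 5.22 lead.
Greedy by ratio would take literacy program + arts residency + flood-sensor network: 69 k$ used, total 378.
Dropping literacy program and arts residency frees 25 k$; slotting in solar retrofit + street-tree planting (28 k$) lifts the total to 385 at 72 k$.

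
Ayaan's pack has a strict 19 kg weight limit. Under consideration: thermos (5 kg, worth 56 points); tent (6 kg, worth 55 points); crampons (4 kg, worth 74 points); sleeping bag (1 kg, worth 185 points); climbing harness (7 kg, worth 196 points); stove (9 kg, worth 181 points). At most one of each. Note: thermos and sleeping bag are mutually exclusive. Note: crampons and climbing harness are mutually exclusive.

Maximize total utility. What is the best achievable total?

562

The ratio ordering already packs tightly: sleeping bag + climbing harness + stove, 17 kg, 562.
Every other selection either busts 19 kg or breaks a pairing rule or fails to beat 562.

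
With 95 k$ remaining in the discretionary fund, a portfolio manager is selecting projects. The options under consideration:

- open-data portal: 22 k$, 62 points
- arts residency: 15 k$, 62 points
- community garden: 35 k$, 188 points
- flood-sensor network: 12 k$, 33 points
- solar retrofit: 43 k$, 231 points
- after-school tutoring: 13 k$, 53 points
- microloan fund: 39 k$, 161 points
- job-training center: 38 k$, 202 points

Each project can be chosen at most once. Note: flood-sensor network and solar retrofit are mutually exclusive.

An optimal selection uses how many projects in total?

3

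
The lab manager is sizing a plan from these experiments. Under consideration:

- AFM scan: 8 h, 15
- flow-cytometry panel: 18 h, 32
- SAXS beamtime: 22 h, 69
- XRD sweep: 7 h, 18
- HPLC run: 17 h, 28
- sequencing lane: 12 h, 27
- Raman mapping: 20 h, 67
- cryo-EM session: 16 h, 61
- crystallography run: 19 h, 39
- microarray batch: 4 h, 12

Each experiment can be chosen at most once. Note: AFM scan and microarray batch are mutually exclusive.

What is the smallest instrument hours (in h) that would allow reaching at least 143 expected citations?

43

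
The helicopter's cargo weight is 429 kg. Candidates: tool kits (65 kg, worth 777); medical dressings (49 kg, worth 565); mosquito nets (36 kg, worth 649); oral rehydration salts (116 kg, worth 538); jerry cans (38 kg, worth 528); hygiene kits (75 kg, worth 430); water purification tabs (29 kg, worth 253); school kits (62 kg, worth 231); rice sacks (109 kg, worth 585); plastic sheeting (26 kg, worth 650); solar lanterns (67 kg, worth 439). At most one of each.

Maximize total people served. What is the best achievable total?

Ranking by ratio (people served/kg): plastic sheeting 25.00, mosquito nets 18.03, jerry cans 13.89.
Filling by ratio: tool kits + medical dressings + mosquito nets + jerry cans + hygiene kits + water purification tabs + plastic sheeting + solar lanterns for 4291, with 44 kg left unused.
Dropping hygiene kits frees 75 kg; slotting in rice sacks (109 kg) lifts the total to 4446 at 419 kg.
Next best is tool kits + medical dressings + mosquito nets + jerry cans + hygiene kits + water purification tabs + rice sacks + plastic sheeting at 4437 (427 kg) — short by 9.

4446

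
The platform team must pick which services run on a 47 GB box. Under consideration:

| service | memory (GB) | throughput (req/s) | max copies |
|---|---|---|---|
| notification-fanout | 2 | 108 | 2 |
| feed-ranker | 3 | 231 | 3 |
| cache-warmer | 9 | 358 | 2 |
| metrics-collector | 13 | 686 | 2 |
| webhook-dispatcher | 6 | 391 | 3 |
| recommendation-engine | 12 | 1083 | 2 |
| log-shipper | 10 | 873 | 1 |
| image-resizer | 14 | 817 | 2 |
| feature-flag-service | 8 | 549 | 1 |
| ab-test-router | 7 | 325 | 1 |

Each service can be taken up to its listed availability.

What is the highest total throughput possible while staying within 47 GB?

Best packing: 2×notification-fanout + 3×feed-ranker + 2×recommendation-engine + log-shipper — 47 GB, 3948 total.
Every other selection either busts 47 GB or exceeds an availability limit or fails to beat 3948.

3948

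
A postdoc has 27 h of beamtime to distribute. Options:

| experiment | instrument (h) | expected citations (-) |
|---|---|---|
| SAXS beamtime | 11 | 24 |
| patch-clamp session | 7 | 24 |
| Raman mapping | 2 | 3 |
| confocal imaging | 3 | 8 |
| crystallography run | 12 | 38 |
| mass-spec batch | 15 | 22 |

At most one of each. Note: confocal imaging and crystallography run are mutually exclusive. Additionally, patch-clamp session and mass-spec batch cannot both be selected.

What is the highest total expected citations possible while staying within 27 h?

65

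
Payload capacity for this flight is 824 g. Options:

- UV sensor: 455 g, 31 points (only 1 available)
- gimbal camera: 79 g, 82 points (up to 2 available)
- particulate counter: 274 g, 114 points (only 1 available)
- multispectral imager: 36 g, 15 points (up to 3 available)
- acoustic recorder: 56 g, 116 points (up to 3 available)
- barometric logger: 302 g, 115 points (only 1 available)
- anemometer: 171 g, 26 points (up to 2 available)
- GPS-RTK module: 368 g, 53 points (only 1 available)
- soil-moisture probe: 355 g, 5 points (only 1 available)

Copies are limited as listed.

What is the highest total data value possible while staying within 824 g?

672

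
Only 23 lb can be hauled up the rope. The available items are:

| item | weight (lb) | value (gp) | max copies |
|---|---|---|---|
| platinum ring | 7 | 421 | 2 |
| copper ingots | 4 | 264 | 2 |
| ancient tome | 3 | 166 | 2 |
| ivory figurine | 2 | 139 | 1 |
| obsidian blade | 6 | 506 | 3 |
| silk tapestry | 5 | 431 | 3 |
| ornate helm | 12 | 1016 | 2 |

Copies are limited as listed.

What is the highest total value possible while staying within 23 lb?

1953

Greedy by ratio would take ivory figurine + obsidian blade + 3×silk tapestry: 23 lb used, total 1938.
Replace ivory figurine and 2×silk tapestry with ornate helm: the trade gains 15 net, giving 1953 at 23 lb.
That's the maximum — no swap from here does better than 1953.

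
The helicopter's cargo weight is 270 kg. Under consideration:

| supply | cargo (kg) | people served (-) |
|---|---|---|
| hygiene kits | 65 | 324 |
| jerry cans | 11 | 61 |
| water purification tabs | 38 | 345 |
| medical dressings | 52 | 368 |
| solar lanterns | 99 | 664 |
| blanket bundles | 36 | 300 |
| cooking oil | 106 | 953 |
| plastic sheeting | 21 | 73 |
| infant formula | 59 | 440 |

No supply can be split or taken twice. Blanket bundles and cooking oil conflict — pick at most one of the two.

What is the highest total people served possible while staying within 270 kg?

2167

Jerry cans + water purification tabs + medical dressings + cooking oil + infant formula uses 266 of the 270 kg and totals 2167.
Next best is water purification tabs + medical dressings + cooking oil + infant formula at 2106 (255 kg) — short by 61.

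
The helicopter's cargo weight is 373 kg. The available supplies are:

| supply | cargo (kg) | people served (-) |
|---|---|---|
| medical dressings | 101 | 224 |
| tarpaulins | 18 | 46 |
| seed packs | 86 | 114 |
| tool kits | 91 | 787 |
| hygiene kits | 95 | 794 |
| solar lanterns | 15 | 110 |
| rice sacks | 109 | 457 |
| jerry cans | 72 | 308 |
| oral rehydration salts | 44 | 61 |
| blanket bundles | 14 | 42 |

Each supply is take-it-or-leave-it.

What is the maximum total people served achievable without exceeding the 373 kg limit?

Greedy by ratio would take tarpaulins + tool kits + hygiene kits + solar lanterns + jerry cans + oral rehydration salts + blanket bundles: 349 kg used, total 2148.
Reworking the packing: tool kits + hygiene kits + rice sacks + jerry cans uses 367 kg and improves the total to 2346.
The closest alternative, tarpaulins + tool kits + hygiene kits + solar lanterns + rice sacks + oral rehydration salts, reaches only 2255.

2346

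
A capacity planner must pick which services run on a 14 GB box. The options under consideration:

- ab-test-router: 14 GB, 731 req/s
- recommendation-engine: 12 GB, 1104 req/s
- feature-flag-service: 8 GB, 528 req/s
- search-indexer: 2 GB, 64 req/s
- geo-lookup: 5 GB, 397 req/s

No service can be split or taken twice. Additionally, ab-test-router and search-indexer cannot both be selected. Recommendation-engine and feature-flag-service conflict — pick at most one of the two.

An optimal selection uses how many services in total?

Best achievable throughput is 1168.
recommendation-engine + search-indexer hits 1168 at 14 GB.
Every optimal selection uses 2 services.

2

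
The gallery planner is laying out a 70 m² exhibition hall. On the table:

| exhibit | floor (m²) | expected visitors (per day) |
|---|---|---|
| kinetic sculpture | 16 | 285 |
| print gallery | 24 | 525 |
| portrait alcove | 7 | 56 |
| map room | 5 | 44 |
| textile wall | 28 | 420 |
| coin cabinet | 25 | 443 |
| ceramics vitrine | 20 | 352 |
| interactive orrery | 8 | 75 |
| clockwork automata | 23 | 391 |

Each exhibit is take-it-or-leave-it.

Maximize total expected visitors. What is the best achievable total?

Ranking by ratio (expected visitors/m²): print gallery 21.88, kinetic sculpture 17.81, coin cabinet 17.72.
Taking the top-ratio exhibits first gives kinetic sculpture + print gallery + map room + coin cabinet for 1297 (70 m²).
Dropping kinetic sculpture and map room frees 21 m²; slotting in ceramics vitrine (20 m²) lifts the total to 1320 at 69 m².
Runner-up kinetic sculpture + print gallery + map room + coin cabinet tops out at 1297.

1320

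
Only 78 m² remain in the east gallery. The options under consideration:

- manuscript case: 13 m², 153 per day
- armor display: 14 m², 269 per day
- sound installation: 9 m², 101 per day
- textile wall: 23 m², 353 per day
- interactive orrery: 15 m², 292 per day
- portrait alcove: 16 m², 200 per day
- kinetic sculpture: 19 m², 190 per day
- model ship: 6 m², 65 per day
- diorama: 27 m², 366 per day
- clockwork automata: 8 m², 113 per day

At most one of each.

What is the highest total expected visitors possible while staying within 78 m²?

Density check — interactive orrery 19.47, armor display 19.21, textile wall 15.35 are the best per m².
Best packing: armor display + textile wall + interactive orrery + portrait alcove + clockwork automata — 76 m², 1227 total.
Runner-up armor display + sound installation + textile wall + interactive orrery + portrait alcove tops out at 1215.

1227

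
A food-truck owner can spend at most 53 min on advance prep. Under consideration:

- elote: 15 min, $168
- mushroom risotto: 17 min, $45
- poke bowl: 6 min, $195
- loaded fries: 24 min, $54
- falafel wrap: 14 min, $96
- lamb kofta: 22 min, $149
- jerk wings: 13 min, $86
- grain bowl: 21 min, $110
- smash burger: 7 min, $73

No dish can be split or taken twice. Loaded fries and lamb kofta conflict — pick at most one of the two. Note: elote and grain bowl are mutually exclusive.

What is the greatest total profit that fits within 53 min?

The ratio heuristic lands on elote + poke bowl + falafel wrap + smash burger (532) but leaves 11 min idle.
Replace falafel wrap with lamb kofta: the trade gains 53 net, giving 585 at 50 min.
No other feasible combination exceeds 585.

585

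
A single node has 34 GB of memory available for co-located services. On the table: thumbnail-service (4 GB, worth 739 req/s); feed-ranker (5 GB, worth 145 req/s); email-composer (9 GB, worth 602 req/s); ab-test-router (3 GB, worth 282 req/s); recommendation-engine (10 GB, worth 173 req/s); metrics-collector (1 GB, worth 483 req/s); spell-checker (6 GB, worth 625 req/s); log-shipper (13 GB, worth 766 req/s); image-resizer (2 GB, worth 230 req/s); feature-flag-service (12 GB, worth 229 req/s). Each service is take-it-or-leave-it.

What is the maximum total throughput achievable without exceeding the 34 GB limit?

3270

The ratio heuristic lands on thumbnail-service + feed-ranker + email-composer + ab-test-router + metrics-collector + spell-checker + image-resizer (3106) but leaves 4 GB idle.
Replace email-composer with log-shipper: the trade gains 164 net, giving 3270 at 34 GB.
Next best is thumbnail-service + email-composer + metrics-collector + spell-checker + log-shipper at 3215 (33 GB) — short by 55.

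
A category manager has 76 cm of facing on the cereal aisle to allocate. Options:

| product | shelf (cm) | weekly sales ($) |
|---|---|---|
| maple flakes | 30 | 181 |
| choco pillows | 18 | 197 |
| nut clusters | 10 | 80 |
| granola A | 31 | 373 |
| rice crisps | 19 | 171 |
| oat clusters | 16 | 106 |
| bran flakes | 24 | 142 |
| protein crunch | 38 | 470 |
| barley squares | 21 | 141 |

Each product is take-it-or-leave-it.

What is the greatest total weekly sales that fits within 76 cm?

The ratio ordering already packs tightly: granola A + protein crunch, 69 cm, 843.
The closest alternative, choco pillows + rice crisps + protein crunch, reaches only 838.

843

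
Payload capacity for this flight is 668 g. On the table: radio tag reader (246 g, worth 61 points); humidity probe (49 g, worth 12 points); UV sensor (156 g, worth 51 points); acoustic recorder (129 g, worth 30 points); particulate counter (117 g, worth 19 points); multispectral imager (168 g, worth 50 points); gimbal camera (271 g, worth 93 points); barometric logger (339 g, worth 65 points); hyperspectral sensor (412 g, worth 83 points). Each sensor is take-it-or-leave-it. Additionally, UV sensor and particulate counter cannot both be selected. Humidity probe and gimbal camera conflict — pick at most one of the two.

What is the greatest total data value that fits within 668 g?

Ranking by ratio (data value/g): gimbal camera 0.34, UV sensor 0.33, multispectral imager 0.30, radio tag reader 0.25.
Taking UV sensor + multispectral imager + gimbal camera: 595 g used, 194 in data value.
No other feasible combination exceeds 194.

194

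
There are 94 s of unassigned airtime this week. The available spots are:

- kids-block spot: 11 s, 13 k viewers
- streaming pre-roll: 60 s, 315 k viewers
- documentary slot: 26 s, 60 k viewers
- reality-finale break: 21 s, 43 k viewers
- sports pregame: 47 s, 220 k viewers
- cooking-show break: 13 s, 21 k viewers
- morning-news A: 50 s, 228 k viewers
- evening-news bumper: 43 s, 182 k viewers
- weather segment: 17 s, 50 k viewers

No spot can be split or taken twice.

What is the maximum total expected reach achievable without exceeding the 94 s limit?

The ratio heuristic lands on streaming pre-roll + cooking-show break + weather segment (386) but leaves 4 s idle.
Using the slack differently, morning-news A + evening-news bumper comes to 410 at 93 s.

410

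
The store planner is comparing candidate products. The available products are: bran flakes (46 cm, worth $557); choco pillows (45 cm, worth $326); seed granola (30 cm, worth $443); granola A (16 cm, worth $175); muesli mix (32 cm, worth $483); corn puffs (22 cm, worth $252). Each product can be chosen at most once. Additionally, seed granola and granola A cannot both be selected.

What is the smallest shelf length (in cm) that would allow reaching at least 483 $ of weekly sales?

Look for the lowest-shelf combination reaching 483.
Taking muesli mix gives 483 (≥ 483) for 32 cm.
Below 32 cm the best achievable stays under 483.

32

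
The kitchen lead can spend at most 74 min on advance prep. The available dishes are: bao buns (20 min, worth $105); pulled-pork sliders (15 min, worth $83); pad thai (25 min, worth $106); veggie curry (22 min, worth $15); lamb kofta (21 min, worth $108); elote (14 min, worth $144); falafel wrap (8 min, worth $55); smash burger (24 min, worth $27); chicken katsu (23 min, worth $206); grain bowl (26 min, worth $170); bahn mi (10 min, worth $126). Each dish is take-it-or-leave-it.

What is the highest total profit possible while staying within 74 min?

646

Density check — bahn mi 12.60, elote 10.29, chicken katsu 8.96, falafel wrap 6.88 are the best per min.
A density-first pass picks pulled-pork sliders + elote + falafel wrap + chicken katsu + bahn mi — 614 at 70 min.
Dropping pulled-pork sliders and falafel wrap frees 23 min; slotting in grain bowl (26 min) lifts the total to 646 at 73 min.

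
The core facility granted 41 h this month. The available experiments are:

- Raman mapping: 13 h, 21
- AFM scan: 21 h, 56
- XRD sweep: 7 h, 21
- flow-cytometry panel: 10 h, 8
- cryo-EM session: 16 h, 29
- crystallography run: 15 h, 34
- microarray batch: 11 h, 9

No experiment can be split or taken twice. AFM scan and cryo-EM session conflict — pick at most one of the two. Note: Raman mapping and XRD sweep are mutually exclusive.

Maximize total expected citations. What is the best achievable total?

90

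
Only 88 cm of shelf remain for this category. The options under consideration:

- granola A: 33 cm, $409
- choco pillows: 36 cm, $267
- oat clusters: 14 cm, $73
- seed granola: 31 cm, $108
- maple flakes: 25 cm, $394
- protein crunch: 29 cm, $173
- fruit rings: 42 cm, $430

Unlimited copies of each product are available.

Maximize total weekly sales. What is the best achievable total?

Ranking by ratio (weekly sales/cm): maple flakes 15.76, granola A 12.39, fruit rings 10.24.
Taking the top-ratio products first gives 3×maple flakes for 1182 (75 cm).
Dropping maple flakes frees 25 cm; slotting in granola A (33 cm) lifts the total to 1197 at 83 cm.
Nothing else within 88 cm beats 1197.

1197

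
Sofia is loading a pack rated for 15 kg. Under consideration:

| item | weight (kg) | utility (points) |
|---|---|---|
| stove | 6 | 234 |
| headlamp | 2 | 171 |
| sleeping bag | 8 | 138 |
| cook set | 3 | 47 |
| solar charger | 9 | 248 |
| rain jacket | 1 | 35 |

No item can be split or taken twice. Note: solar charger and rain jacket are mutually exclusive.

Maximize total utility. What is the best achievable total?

487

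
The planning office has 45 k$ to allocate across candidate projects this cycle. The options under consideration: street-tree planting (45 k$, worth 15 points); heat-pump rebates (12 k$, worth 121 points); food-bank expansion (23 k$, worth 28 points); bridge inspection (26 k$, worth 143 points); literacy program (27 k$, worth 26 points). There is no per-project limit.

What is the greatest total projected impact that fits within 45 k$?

363

By projected impact per k$: heat-pump rebates 10.08, bridge inspection 5.50, food-bank expansion 1.22, literacy program 0.96 lead.
The ratio ordering already packs tightly: 3×heat-pump rebates, 36 k$, 363.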